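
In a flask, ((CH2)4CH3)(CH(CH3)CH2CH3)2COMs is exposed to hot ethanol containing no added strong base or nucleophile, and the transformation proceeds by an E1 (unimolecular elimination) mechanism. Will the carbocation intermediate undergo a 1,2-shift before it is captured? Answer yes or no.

The first-formed carbocation is tertiary.
No single 1,2-shift to an adjacent carbon would produce a more-substituted cation than the one already present, so no rearrangement occurs.

no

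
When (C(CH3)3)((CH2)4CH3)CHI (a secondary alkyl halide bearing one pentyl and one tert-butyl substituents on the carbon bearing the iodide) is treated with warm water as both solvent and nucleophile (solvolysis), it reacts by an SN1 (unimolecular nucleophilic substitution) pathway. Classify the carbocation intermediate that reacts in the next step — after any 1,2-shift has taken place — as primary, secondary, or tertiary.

tertiary

Step 1: Rate-determining heterolysis of the C–I bond gives I⁻ and a secondary carbocation.
Step 2: A methyl group with its bonding pair migrates from the adjacent tert-butyl carbon to the cationic centre — a 1,2-methyl shift — upgrading the secondary cation to a tertiary one.
The cation rearranges from secondary to tertiary via a 1,2-methyl shift from the adjacent tert-butyl carbon; the tertiary cation is what reacts next.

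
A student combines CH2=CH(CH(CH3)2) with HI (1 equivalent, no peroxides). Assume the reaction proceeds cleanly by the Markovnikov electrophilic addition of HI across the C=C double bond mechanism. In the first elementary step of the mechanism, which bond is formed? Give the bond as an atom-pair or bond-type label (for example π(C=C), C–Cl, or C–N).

Step 1: Electrophilic addition begins with the π(C=C) electrons forming a bond to the proton of HI. Following Markovnikov's rule, the resulting cation is secondary. The H–I bond breaks heterolytically, releasing I⁻.
The bond formed in this step is the C–H bond.

C–H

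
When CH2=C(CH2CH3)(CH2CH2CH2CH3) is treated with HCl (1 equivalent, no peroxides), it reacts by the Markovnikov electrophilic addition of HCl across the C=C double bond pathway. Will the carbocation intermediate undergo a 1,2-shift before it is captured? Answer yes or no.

no

The first-formed carbocation is tertiary.
No single 1,2-shift to an adjacent carbon would produce a more-substituted cation than the one already present, so no rearrangement occurs.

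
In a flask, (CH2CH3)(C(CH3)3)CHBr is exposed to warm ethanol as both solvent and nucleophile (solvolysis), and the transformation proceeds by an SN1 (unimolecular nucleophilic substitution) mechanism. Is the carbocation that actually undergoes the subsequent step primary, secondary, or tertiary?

Step 1: Rate-determining heterolysis of the C–Br bond gives Br⁻ and a secondary carbocation.
Step 2: A 1,2-methyl shift from the adjacent tert-butyl carbon moves the positive charge from the secondary centre to an adjacent carbon, generating a more stable tertiary carbocation.
The cation rearranges from secondary to tertiary via a 1,2-methyl shift from the adjacent tert-butyl carbon; the tertiary cation is what reacts next.

tertiary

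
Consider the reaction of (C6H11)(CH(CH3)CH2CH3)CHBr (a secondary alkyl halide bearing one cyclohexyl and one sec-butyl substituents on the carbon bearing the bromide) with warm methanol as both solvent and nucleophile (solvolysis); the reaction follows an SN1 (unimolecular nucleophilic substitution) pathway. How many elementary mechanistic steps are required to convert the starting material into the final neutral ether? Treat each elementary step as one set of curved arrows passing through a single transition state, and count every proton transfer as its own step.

4

Step 1: Unassisted departure of Br⁻ (taking the C–Br bonding pair) generates a secondary carbocation.
Step 2: A 1,2-hydride shift from the adjacent cyclohexyl carbon moves the positive charge from the secondary centre to an adjacent carbon, generating a more stable tertiary carbocation.
Step 3: Nucleophilic capture: the oxygen of CH3OH bonds to the cationic carbon, producing an oxonium-ion intermediate.
Step 4: Proton transfer from the O–H of the oxonium ion to a solvent molecule delivers the neutral ether.
Total: 4 elementary steps.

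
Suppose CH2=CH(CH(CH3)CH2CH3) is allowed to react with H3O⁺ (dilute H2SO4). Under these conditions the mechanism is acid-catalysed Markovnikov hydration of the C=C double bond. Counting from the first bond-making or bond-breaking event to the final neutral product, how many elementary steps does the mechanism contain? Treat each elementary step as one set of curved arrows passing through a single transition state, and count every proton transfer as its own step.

4

Step 1: Protonation of the alkene by H3O⁺: the π bond acts as the nucleophile and picks up H⁺, giving the more stable (Markovnikov) secondary carbocation. H2O is released.
Step 2: Carbocation rearrangement: a 1,2-hydride shift from the adjacent sec-butyl carbon converts the initially-formed secondary cation into the more stable tertiary cation.
Step 3: A lone pair on the oxygen of H2O attacks the carbocation, forming a C–O bond and an oxonium ion (a protonated alcohol).
Step 4: H2O removes a proton from the oxonium oxygen, regenerating H3O⁺ and giving the neutral alcohol.
Total: 4 elementary steps.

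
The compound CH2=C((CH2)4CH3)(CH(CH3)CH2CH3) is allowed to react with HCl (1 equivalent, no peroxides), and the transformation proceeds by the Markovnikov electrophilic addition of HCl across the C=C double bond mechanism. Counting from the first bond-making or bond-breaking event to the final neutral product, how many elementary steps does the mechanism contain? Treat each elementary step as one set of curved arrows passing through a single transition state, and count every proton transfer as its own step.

Step 1: Electrophilic addition begins with the π(C=C) electrons forming a bond to the proton of HCl. Following Markovnikov's rule, the resulting cation is tertiary. The H–Cl bond breaks heterolytically, releasing Cl⁻.
(No 1,2-shift: no single shift to an adjacent carbon would give a more stable cation.)
Step 2: Cl⁻ captures the cation: a lone pair on Cl⁻ fills the empty p orbital, producing the alkyl halide product.
Total: 2 elementary steps.

2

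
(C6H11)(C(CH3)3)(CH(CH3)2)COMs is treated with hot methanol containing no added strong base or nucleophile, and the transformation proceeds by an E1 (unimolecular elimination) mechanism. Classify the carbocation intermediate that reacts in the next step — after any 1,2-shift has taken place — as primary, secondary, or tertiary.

tertiary

Step 1: Rate-determining heterolysis of the C–O bond gives MsO⁻ and a tertiary carbocation.
No single 1,2-shift to an adjacent carbon would give a more-substituted cation, so no rearrangement occurs.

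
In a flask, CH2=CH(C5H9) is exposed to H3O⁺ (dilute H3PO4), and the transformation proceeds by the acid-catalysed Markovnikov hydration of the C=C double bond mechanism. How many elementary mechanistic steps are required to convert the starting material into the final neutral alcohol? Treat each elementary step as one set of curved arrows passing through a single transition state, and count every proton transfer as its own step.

Step 1: Electrophilic addition begins with the π(C=C) electrons forming a bond to the proton of H3O⁺. Following Markovnikov's rule, the resulting cation is secondary. H2O is released.
Step 2: A 1,2-hydride shift from the adjacent cyclopentyl carbon moves the positive charge from the secondary centre to an adjacent carbon, generating a more stable tertiary carbocation.
Step 3: Water acts as the nucleophile: an oxygen lone pair bonds to the cationic carbon, giving an oxonium-ion intermediate.
Step 4: H2O removes a proton from the oxonium oxygen, regenerating H3O⁺ and giving the neutral alcohol.
Total: 4 elementary steps.

4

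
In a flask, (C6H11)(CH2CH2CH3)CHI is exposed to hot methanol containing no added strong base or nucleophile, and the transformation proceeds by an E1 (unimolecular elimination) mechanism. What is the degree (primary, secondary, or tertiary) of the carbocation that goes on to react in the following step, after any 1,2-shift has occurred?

Step 1: The C–I bond breaks with both electrons going to the iodide; I⁻ leaves and a secondary carbocation remains.
Step 2: A hydride (H with its bonding pair) migrates from the adjacent cyclohexyl carbon to the cationic centre — a 1,2-hydride shift — upgrading the secondary cation to a tertiary one.
The cation rearranges from secondary to tertiary via a 1,2-hydride shift from the adjacent cyclohexyl carbon; the tertiary cation is what reacts next.

tertiary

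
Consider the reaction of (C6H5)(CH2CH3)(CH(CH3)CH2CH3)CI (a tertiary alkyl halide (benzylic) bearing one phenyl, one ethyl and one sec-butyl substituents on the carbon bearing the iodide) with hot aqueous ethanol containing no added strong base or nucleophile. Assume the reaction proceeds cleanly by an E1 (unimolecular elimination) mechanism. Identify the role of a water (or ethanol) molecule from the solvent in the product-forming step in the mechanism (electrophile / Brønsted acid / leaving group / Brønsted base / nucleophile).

Brønsted base

Step 2: A water (or ethanol) molecule (solvent) deprotonates a β-carbon; as the C–H bond breaks, those electrons form the new alkene π bond.
A water (or ethanol) molecule from the solvent in the product-forming step accepts a proton in a proton-transfer step — a Brønsted base.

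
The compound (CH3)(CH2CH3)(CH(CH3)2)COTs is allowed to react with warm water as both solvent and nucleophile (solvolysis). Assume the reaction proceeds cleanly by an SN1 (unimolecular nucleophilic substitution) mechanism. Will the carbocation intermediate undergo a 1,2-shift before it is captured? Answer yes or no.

The first-formed carbocation is tertiary.
No single 1,2-shift to an adjacent carbon would produce a more-substituted cation than the one already present, so no rearrangement occurs.

no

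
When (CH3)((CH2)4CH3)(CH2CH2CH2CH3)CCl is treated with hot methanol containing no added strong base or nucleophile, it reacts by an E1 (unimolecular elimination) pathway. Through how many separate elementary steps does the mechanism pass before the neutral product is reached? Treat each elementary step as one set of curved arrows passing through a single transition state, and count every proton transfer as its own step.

Step 1: Ionisation: the C–Cl σ-bond cleaves heterolytically; both bonding electrons depart with Cl⁻, leaving a tertiary carbocation at the α-carbon.
(No 1,2-shift: no single shift to an adjacent carbon would give a more stable cation.)
Step 2: Loss of a β-proton to a methanol molecule of the solvent: the C–H bonding pair collapses toward the cationic carbon to form the C=C π bond, yielding the alkene.
Total: 2 elementary steps.

2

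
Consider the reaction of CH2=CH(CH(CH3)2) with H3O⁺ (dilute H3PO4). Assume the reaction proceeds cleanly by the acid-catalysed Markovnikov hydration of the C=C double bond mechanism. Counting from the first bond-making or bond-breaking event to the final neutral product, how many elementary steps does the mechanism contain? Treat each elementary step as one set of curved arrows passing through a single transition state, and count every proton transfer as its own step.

4

Step 1: Protonation of the alkene by H3O⁺: the π bond acts as the nucleophile and picks up H⁺, giving the more stable (Markovnikov) secondary carbocation. H2O is released.
Step 2: A hydride (H with its bonding pair) migrates from the adjacent isopropyl carbon to the cationic centre — a 1,2-hydride shift — upgrading the secondary cation to a tertiary one.
Step 3: Nucleophilic capture of the cation by H2O produces the protonated alcohol (an oxonium ion).
Step 4: Deprotonation of the oxonium ion by a water molecule delivers the neutral alcohol and regenerates the acid catalyst.
Total: 4 elementary steps.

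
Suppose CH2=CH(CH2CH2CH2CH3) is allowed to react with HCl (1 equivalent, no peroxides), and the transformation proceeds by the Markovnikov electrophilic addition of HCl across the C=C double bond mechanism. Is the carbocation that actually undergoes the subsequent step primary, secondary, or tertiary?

secondary

Step 1: Electrophilic addition begins with the π(C=C) electrons forming a bond to the proton of HCl. Following Markovnikov's rule, the resulting cation is secondary. The H–Cl bond breaks heterolytically, releasing Cl⁻.
No single 1,2-shift to an adjacent carbon would give a more-substituted cation, so no rearrangement occurs.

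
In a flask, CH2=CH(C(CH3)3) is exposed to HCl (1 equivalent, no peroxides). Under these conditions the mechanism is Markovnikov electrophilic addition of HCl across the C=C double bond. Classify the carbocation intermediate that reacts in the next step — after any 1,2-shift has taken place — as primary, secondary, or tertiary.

Step 1: The π electrons of the C=C bond attack a proton of HCl; Markovnikov addition places the new C–H on the less-substituted alkene carbon, so the positive charge ends up on the more-substituted carbon — a secondary carbocation. The H–Cl bond breaks heterolytically, releasing Cl⁻.
Step 2: A methyl group with its bonding pair migrates from the adjacent tert-butyl carbon to the cationic centre — a 1,2-methyl shift — upgrading the secondary cation to a tertiary one.
The cation rearranges from secondary to tertiary via a 1,2-methyl shift from the adjacent tert-butyl carbon; the tertiary cation is what reacts next.

tertiary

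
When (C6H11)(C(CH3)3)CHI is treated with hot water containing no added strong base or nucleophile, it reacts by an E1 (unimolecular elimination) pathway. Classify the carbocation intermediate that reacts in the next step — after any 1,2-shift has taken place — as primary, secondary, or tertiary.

tertiary

Step 1: Rate-determining heterolysis of the C–I bond gives I⁻ and a secondary carbocation.
Step 2: A 1,2-hydride shift from the adjacent cyclohexyl carbon moves the positive charge from the secondary centre to an adjacent carbon, generating a more stable tertiary carbocation.
The cation rearranges from secondary to tertiary via a 1,2-hydride shift from the adjacent cyclohexyl carbon; the tertiary cation is what reacts next.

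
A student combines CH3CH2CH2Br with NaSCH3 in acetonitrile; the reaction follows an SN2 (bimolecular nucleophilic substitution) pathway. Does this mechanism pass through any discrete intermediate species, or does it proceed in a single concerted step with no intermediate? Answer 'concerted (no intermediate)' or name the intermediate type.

concerted (no intermediate)

CH3S⁻ attacks the back face of the α-carbon while Br⁻ departs with the C–Br bonding pair — a single concerted displacement through a pentacoordinate transition state.
All bond changes occur in one transition state; no discrete intermediate is formed.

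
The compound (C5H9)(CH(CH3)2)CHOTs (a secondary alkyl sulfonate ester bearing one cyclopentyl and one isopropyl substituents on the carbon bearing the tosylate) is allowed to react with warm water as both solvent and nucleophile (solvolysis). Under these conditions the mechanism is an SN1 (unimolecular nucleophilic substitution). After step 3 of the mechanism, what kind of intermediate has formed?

Step 1: Rate-determining heterolysis of the C–O bond gives TsO⁻ and a secondary carbocation.
Step 2: Carbocation rearrangement: a 1,2-hydride shift from the adjacent cyclopentyl carbon converts the initially-formed secondary cation into the more stable tertiary cation.
Step 3: Nucleophilic capture: the oxygen of H2O bonds to the cationic carbon, producing an oxonium-ion intermediate.
After step 3 the species present is an oxonium ion.

oxonium ion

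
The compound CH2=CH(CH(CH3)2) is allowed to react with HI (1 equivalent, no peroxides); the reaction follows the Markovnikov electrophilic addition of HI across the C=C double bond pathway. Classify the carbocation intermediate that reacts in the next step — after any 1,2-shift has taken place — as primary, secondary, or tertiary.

Step 1: Electrophilic addition begins with the π(C=C) electrons forming a bond to the proton of HI. Following Markovnikov's rule, the resulting cation is secondary. The H–I bond breaks heterolytically, releasing I⁻.
Step 2: A 1,2-hydride shift from the adjacent isopropyl carbon moves the positive charge from the secondary centre to an adjacent carbon, generating a more stable tertiary carbocation.
The cation rearranges from secondary to tertiary via a 1,2-hydride shift from the adjacent isopropyl carbon; the tertiary cation is what reacts next.

tertiary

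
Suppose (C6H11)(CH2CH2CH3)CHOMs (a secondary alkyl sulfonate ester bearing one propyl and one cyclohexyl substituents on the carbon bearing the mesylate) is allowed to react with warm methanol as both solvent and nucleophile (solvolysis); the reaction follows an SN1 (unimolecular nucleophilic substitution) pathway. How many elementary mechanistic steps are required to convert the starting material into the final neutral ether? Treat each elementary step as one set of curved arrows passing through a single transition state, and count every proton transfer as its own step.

4

Step 1: Ionisation: the C–O σ-bond cleaves heterolytically; both bonding electrons depart with MsO⁻, leaving a secondary carbocation at the α-carbon.
Step 2: A hydride (H with its bonding pair) migrates from the adjacent cyclohexyl carbon to the cationic centre — a 1,2-hydride shift — upgrading the secondary cation to a tertiary one.
Step 3: A lone pair on the oxygen of CH3OH attacks the carbocation, forming a new C–O σ-bond and an oxonium ion.
Step 4: Proton transfer from the O–H of the oxonium ion to a solvent molecule delivers the neutral ether.
Total: 4 elementary steps.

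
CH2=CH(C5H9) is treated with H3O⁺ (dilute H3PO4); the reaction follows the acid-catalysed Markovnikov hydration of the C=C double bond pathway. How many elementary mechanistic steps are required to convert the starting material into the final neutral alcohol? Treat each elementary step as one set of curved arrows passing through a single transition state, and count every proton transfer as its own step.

Step 1: The π electrons of the C=C bond attack a proton of H3O⁺; Markovnikov addition places the new C–H on the less-substituted alkene carbon, so the positive charge ends up on the more-substituted carbon — a secondary carbocation. H2O is released.
Step 2: A 1,2-hydride shift from the adjacent cyclopentyl carbon moves the positive charge from the secondary centre to an adjacent carbon, generating a more stable tertiary carbocation.
Step 3: A lone pair on the oxygen of H2O attacks the carbocation, forming a C–O bond and an oxonium ion (a protonated alcohol).
Step 4: H2O removes a proton from the oxonium oxygen, regenerating H3O⁺ and giving the neutral alcohol.
Total: 4 elementary steps.

4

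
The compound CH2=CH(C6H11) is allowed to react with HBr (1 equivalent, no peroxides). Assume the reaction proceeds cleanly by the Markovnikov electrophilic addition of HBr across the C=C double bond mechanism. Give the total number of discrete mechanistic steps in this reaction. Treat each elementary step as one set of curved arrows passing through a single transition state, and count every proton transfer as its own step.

3

Step 1: The π electrons of the C=C bond attack a proton of HBr; Markovnikov addition places the new C–H on the less-substituted alkene carbon, so the positive charge ends up on the more-substituted carbon — a secondary carbocation. The H–Br bond breaks heterolytically, releasing Br⁻.
Step 2: A 1,2-hydride shift from the adjacent cyclohexyl carbon moves the positive charge from the secondary centre to an adjacent carbon, generating a more stable tertiary carbocation.
Step 3: The Br⁻ anion donates a lone pair to the carbocation, forming the new C–Br σ-bond and giving the neutral alkyl halide.
Total: 3 elementary steps.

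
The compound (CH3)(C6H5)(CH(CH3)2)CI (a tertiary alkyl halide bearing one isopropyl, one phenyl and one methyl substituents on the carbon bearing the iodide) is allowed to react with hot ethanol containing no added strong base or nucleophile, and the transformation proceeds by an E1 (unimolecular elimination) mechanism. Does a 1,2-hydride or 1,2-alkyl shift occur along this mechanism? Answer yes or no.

no

The first-formed carbocation is tertiary.
No single 1,2-shift to an adjacent carbon would produce a more-substituted cation than the one already present, so no rearrangement occurs.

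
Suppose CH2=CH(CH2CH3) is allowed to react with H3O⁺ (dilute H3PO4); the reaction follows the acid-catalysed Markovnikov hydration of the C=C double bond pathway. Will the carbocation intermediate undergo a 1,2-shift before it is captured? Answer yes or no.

no

The first-formed carbocation is secondary.
No single 1,2-shift to an adjacent carbon would produce a more-substituted cation than the one already present, so no rearrangement occurs.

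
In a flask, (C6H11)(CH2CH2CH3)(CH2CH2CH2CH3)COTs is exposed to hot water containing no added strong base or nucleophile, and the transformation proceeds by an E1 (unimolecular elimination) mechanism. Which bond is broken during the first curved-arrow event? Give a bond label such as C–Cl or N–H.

C–O

Step 1: Rate-determining heterolysis of the C–O bond gives TsO⁻ and a tertiary carbocation.
The bond broken in this step is the C–O bond.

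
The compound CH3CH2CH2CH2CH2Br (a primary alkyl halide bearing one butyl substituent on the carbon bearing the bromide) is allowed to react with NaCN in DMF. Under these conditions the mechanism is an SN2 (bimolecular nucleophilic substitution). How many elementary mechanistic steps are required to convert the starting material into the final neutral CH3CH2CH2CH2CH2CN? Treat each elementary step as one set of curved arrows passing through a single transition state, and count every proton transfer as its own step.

Step 1: CN⁻ attacks the back face of the α-carbon while Br⁻ departs with the C–Br bonding pair — a single concerted displacement through a pentacoordinate transition state.
Total: 1 elementary step.

1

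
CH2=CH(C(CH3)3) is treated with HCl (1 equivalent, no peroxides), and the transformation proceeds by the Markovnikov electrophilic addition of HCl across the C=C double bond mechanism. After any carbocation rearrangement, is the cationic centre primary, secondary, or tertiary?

Step 1: Electrophilic addition begins with the π(C=C) electrons forming a bond to the proton of HCl. Following Markovnikov's rule, the resulting cation is secondary. The H–Cl bond breaks heterolytically, releasing Cl⁻.
Step 2: Carbocation rearrangement: a 1,2-methyl shift from the adjacent tert-butyl carbon converts the initially-formed secondary cation into the more stable tertiary cation.
The cation rearranges from secondary to tertiary via a 1,2-methyl shift from the adjacent tert-butyl carbon; the tertiary cation is what reacts next.

tertiary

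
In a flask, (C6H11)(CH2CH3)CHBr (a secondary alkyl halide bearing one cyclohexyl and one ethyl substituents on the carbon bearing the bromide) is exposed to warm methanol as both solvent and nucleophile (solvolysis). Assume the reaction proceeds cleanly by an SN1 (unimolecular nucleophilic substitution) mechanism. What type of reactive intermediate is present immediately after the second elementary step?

tertiary carbocation

Step 1: The C–Br bond breaks with both electrons going to the bromide; Br⁻ leaves and a secondary carbocation remains.
Step 2: A 1,2-hydride shift from the adjacent cyclohexyl carbon moves the positive charge from the secondary centre to an adjacent carbon, generating a more stable tertiary carbocation.
After step 2 the species present is a tertiary carbocation.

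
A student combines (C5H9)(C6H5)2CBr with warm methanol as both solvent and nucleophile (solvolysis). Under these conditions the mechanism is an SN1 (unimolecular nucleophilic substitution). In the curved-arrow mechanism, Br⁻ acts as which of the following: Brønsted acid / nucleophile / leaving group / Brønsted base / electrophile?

leaving group

Step 1: The C–Br bond breaks with both electrons going to the bromide; Br⁻ leaves and a tertiary carbocation remains.
Br⁻ departs with both electrons of the breaking σ-bond — that is the definition of a leaving group.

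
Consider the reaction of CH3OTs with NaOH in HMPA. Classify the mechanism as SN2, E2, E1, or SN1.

Conditions: a methyl substrate with a strong nucleophile in the polar aprotic solvent HMPA.
These conditions are the textbook signature of the SN2 pathway.
An unhindered substrate with a strong nucleophile in a polar aprotic solvent favours one-step backside displacement.

SN2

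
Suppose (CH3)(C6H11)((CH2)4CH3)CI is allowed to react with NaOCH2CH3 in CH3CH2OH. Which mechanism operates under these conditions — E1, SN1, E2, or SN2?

Conditions: a strong base with a tertiary substrate bearing a β-hydrogen.
These conditions are the textbook signature of the E2 pathway.
A strong (often hindered) base removes a β-H in concert with loss of the leaving group — bimolecular elimination.

E2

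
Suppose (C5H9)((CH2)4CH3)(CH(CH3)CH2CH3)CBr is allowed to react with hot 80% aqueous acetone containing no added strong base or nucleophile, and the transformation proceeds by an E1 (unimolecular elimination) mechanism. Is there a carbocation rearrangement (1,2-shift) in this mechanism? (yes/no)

no

The first-formed carbocation is tertiary.
No single 1,2-shift to an adjacent carbon would produce a more-substituted cation than the one already present, so no rearrangement occurs.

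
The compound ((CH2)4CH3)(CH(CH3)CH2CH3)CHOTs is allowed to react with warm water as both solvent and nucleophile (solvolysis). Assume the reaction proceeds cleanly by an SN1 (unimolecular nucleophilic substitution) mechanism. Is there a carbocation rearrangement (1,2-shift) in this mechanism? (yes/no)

yes

The first-formed carbocation is secondary.
The adjacent sec-butyl carbon already bears 2 other carbon substituents and has a hydrogen to migrate; after a 1,2-hydride shift from that carbon the positive charge sits on a tertiary centre.
Tertiary is more stable than secondary, so the shift occurs.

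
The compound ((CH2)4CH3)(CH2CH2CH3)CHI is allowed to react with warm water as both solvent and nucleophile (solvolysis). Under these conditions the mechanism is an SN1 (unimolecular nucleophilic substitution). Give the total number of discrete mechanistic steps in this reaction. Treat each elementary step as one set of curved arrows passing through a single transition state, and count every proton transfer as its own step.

Step 1: Rate-determining heterolysis of the C–I bond gives I⁻ and a secondary carbocation.
(No 1,2-shift: no single shift to an adjacent carbon would give a more stable cation.)
Step 2: H2O donates an oxygen lone pair into the empty p orbital of the cation, giving a protonated alcohol (an oxonium ion).
Step 3: Proton transfer from the O–H of the oxonium ion to a solvent molecule delivers the neutral alcohol.
Total: 3 elementary steps.

3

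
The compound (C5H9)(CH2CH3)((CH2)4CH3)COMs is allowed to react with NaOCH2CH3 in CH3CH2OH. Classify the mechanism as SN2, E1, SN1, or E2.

Conditions: a strong base with a tertiary substrate bearing a β-hydrogen.
These conditions are the textbook signature of the E2 pathway.
A strong (often hindered) base removes a β-H in concert with loss of the leaving group — bimolecular elimination.

E2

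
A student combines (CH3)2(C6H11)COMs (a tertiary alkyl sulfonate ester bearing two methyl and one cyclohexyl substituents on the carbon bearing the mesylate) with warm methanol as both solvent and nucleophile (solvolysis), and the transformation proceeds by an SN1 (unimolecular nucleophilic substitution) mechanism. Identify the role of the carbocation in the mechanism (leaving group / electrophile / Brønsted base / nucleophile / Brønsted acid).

electrophile

Step 2: CH3OH donates an oxygen lone pair into the empty p orbital of the cation, giving a protonated ether (an oxonium ion).
The carbocation accepts an electron pair into an empty or π* orbital — it is the electrophile.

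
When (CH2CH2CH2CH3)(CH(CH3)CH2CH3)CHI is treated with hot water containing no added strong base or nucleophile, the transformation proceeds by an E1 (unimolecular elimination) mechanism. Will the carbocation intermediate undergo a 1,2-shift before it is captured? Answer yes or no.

The first-formed carbocation is secondary.
The adjacent sec-butyl carbon already bears 2 other carbon substituents and has a hydrogen to migrate; after a 1,2-hydride shift from that carbon the positive charge sits on a tertiary centre.
Tertiary is more stable than secondary, so the shift occurs.

yes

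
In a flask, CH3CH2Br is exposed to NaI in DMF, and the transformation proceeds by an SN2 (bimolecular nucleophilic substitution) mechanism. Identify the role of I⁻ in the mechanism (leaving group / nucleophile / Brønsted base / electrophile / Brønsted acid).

nucleophile

Step 1: Backside attack by I⁻ on the carbon bearing the bromide: the new C–I bond forms as the C–Br bond breaks, with Walden inversion at carbon.
I⁻ donates an electron pair to form a new σ-bond to carbon — it is the nucleophile.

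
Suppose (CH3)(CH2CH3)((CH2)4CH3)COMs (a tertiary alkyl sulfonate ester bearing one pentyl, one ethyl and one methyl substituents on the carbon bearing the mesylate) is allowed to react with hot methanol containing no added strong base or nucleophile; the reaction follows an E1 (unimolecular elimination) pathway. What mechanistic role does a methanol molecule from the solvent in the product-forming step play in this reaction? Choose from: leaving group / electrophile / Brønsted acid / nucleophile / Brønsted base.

Step 2: A weak base (a methanol molecule from the solvent) removes a proton from a carbon adjacent to the cationic centre; the electrons of that C–H bond become the new π(C=C) bond, giving the alkene.
A methanol molecule from the solvent in the product-forming step accepts a proton in a proton-transfer step — a Brønsted base.

Brønsted base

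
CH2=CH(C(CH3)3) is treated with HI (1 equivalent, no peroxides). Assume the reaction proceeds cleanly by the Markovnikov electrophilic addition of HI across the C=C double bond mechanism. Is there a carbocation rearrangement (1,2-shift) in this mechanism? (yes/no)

The first-formed carbocation is secondary.
The adjacent tert-butyl carbon has no hydrogen but bears methyl groups; migration of one methyl with its bonding pair (a 1,2-methyl shift) places the charge on a tertiary centre.
Tertiary is more stable than secondary, so the shift occurs.

yes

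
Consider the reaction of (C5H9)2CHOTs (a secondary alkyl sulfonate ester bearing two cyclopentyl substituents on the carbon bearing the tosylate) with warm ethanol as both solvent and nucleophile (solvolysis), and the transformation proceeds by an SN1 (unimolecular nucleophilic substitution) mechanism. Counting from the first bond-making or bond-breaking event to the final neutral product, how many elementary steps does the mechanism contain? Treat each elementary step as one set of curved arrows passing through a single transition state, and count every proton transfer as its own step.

Step 1: Ionisation: the C–O σ-bond cleaves heterolytically; both bonding electrons depart with TsO⁻, leaving a secondary carbocation at the α-carbon.
Step 2: A 1,2-hydride shift from the adjacent cyclopentyl carbon moves the positive charge from the secondary centre to an adjacent carbon, generating a more stable tertiary carbocation.
Step 3: Nucleophilic capture: the oxygen of CH3CH2OH bonds to the cationic carbon, producing an oxonium-ion intermediate.
Step 4: Deprotonation of the oxonium oxygen by solvent ethanol yields the neutral ether.
Total: 4 elementary steps.

4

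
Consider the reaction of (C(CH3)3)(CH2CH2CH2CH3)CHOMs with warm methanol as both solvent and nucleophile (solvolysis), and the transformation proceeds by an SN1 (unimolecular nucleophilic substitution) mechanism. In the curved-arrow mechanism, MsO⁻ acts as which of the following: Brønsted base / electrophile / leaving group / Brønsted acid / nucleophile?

leaving group

Step 1: Unassisted departure of MsO⁻ (taking the C–O bonding pair) generates a secondary carbocation.
MsO⁻ departs with both electrons of the breaking σ-bond — that is the definition of a leaving group.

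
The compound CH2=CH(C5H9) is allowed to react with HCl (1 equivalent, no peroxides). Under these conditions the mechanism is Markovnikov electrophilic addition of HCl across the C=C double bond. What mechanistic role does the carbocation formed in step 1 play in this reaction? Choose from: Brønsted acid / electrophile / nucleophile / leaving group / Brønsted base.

electrophile

Step 3: The Cl⁻ anion donates a lone pair to the carbocation, forming the new C–Cl σ-bond and giving the neutral alkyl halide.
The carbocation formed in step 1 accepts an electron pair into an empty or π* orbital — it is the electrophile.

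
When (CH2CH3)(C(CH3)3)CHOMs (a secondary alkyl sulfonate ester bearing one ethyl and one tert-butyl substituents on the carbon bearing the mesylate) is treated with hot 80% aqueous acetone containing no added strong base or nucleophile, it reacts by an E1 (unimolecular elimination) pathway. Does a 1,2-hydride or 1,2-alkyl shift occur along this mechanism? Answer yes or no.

The first-formed carbocation is secondary.
The adjacent tert-butyl carbon has no hydrogen but bears methyl groups; migration of one methyl with its bonding pair (a 1,2-methyl shift) places the charge on a tertiary centre.
Tertiary is more stable than secondary, so the shift occurs.

yes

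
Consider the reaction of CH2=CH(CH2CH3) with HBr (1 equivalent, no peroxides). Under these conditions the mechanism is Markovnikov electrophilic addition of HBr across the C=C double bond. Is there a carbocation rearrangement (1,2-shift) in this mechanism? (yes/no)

no

The first-formed carbocation is secondary.
No single 1,2-shift to an adjacent carbon would produce a more-substituted cation than the one already present, so no rearrangement occurs.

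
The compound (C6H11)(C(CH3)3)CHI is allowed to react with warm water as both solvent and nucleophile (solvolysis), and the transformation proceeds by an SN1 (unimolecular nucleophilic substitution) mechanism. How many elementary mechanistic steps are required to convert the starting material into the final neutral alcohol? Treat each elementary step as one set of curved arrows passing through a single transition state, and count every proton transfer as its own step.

4

Step 1: Ionisation: the C–I σ-bond cleaves heterolytically; both bonding electrons depart with I⁻, leaving a secondary carbocation at the α-carbon.
Step 2: A 1,2-hydride shift from the adjacent cyclohexyl carbon moves the positive charge from the secondary centre to an adjacent carbon, generating a more stable tertiary carbocation.
Step 3: Nucleophilic capture: the oxygen of H2O bonds to the cationic carbon, producing an oxonium-ion intermediate.
Step 4: Proton transfer from the O–H of the oxonium ion to a solvent molecule delivers the neutral alcohol.
Total: 4 elementary steps.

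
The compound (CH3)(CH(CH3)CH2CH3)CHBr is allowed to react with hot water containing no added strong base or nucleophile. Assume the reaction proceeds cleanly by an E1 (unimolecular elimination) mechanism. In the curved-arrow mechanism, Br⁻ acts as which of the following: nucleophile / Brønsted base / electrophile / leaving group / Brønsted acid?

Step 1: Rate-determining heterolysis of the C–Br bond gives Br⁻ and a secondary carbocation.
Br⁻ departs with both electrons of the breaking σ-bond — that is the definition of a leaving group.

leaving group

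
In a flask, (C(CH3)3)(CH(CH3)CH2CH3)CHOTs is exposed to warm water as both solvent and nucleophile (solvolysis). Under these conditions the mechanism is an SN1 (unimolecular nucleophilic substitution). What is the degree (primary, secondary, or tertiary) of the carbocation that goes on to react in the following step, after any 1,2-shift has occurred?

Step 1: The C–O bond breaks with both electrons going to the tosylate; TsO⁻ leaves and a secondary carbocation remains.
Step 2: Carbocation rearrangement: a 1,2-hydride shift from the adjacent sec-butyl carbon converts the initially-formed secondary cation into the more stable tertiary cation.
The cation rearranges from secondary to tertiary via a 1,2-hydride shift from the adjacent sec-butyl carbon; the tertiary cation is what reacts next.

tertiary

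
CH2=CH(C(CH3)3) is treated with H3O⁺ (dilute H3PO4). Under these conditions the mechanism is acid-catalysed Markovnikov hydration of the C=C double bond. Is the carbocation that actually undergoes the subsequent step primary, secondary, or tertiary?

Step 1: Electrophilic addition begins with the π(C=C) electrons forming a bond to the proton of H3O⁺. Following Markovnikov's rule, the resulting cation is secondary. H2O is released.
Step 2: A 1,2-methyl shift from the adjacent tert-butyl carbon moves the positive charge from the secondary centre to an adjacent carbon, generating a more stable tertiary carbocation.
The cation rearranges from secondary to tertiary via a 1,2-methyl shift from the adjacent tert-butyl carbon; the tertiary cation is what reacts next.

tertiary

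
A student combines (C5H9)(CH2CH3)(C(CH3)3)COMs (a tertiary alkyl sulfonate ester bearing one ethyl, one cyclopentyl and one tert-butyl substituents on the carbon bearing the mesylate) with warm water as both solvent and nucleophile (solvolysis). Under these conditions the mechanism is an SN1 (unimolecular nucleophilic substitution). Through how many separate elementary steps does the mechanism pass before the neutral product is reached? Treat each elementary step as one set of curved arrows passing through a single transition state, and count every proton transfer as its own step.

Step 1: The C–O bond breaks with both electrons going to the mesylate; MsO⁻ leaves and a tertiary carbocation remains.
(No 1,2-shift: no single shift to an adjacent carbon would give a more stable cation.)
Step 2: H2O donates an oxygen lone pair into the empty p orbital of the cation, giving a protonated alcohol (an oxonium ion).
Step 3: A second solvent molecule removes the proton on oxygen, giving the neutral alcohol product.
Total: 3 elementary steps.

3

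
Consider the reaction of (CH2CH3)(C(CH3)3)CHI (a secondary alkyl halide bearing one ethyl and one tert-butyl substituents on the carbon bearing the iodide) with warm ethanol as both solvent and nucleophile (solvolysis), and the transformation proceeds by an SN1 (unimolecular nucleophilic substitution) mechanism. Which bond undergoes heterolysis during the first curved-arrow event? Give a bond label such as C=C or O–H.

Step 1: The C–I bond breaks with both electrons going to the iodide; I⁻ leaves and a secondary carbocation remains.
The bond broken in this step is the C–I bond.

C–I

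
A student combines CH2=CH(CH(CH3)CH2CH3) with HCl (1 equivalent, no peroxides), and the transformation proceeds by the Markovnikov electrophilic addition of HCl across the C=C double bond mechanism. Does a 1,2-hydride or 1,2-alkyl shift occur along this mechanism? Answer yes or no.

yes

The first-formed carbocation is secondary.
The adjacent sec-butyl carbon already bears 2 other carbon substituents and has a hydrogen to migrate; after a 1,2-hydride shift from that carbon the positive charge sits on a tertiary centre.
Tertiary is more stable than secondary, so the shift occurs.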